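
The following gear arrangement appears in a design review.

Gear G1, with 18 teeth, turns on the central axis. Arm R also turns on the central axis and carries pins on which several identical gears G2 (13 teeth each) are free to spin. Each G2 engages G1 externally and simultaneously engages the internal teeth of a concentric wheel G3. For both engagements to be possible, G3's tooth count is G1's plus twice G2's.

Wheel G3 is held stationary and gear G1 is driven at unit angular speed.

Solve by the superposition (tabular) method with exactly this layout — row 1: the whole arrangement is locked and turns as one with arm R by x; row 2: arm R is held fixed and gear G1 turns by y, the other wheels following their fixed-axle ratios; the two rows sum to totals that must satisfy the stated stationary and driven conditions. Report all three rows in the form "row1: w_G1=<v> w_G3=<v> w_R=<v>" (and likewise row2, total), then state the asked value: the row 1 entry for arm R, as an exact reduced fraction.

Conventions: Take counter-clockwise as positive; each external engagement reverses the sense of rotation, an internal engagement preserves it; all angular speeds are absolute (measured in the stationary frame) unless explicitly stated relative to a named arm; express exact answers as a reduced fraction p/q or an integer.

row1: w_G1=9/31 w_G3=9/31 w_R=9/31
row2: w_G1=22/31 w_G3=-9/31 w_R=0
total: w_G1=1 w_G3=0 w_R=9/31
asked value: 9/31

topology: planetary set — G1 18T / G2 13T / G3 44T, arm = carrier (Willis)
row 1 (train locked, turned with arm): all members turn x
row 2: sun turns y, ring = −(18/44)·y, arm 0
boundary: total ω_ring = x − (18/44)·y = 0 and total ω_sun = x + y = 1  ⇒  y = 22/31, x = 9/31
row 2 ring = −(18/44)·22/31 = -9/31
totals (row 1 + row 2): sun 9/31 + 22/31 = 1, ring 9/31 + (-9/31) = 0, arm 9/31 + 0 = 9/31
asked cell (row1, arm) = 9/31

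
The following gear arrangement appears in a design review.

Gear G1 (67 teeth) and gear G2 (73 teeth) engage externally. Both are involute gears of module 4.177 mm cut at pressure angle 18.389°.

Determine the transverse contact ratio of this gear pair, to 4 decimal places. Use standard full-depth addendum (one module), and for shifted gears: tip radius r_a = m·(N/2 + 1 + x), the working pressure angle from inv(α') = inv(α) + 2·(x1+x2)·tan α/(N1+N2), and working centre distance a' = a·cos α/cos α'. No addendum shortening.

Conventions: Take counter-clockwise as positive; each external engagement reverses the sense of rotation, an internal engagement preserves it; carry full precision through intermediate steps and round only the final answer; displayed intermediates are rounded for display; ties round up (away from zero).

recognized (one external pair, fixed centres): single-mesh tooth geometry, m = 4.177, N1 = 67, N2 = 73
base radii: r_b1 = 132.784223, r_b2 = 144.675348
tip radii: r_a1 = 144.106500, r_a2 = 156.637500
no profile shift: α' = α, a' = a
action lengths: √(r_a1²−r_b1²) = 55.991369, √(r_a2²−r_b2²) = 60.036241
base pitch p_b = π·m·cos α = 12.452356
CR = (55.991369 + 60.036241 − 292.390000·sin 18.38900°)/12.452356 = 1.910342
contact ratio ≈ 1.9103

1.9103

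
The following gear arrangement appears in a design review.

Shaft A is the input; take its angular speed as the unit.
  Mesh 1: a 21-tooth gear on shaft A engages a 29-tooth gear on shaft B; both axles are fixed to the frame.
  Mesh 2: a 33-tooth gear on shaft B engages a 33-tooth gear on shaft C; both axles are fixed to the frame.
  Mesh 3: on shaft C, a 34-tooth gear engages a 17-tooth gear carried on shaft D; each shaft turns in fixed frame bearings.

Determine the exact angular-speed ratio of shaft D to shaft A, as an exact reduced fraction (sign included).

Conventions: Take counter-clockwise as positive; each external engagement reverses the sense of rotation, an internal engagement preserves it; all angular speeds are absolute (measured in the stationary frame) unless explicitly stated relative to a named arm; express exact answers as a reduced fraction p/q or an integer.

class = fixed-axis compound train [3 meshes; 3 ratios multiply, 3 sense flips]
mesh 1 [21T→29T]: running ratio 21/29, sense −
mesh 2 [33T→33T]: running ratio 21/29, sense +
mesh 3 [34T→17T]: running ratio 42/29, sense −
ω_out/ω_in = -42/29

-42/29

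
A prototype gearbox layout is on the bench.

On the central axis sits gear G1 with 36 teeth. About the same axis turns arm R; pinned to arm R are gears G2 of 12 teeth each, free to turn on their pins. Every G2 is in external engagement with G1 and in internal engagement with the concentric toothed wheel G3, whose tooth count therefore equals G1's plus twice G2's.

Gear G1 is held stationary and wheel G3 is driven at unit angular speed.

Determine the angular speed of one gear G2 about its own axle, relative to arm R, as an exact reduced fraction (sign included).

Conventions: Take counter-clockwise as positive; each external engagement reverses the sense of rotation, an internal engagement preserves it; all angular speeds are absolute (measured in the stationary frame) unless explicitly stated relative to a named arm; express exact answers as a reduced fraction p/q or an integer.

recognized (axles ride arm R): planetary set, 36/12/60 teeth
ring teeth: 36 + 2·12 = 60
36(ω_sun−ω_arm) = −60(ω_ring−ω_arm),  ω_sun = 0, ω_ring = 1
36(0−ω_arm) = −60(1−ω_arm)  ⇒  96·ω_arm = 60  ⇒  ω_arm = 5/8
sun–planet mesh: 36·(0−5/8) = −12·(ω_p−ω_arm)  ⇒  ω_p−ω_arm = 15/8
exact speed ratio = 15/8

15/8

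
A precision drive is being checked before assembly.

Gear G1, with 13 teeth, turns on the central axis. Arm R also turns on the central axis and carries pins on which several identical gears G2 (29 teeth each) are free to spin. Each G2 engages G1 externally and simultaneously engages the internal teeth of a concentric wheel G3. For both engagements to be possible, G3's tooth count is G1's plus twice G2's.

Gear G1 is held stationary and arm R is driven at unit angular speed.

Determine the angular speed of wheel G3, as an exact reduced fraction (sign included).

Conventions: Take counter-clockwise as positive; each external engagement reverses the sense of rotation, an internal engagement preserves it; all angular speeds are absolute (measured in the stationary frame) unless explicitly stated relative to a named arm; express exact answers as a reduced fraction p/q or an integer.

class = planetary set [G3 = 13+2·29 = 71; Willis about the carrier]
ring teeth: 13 + 2·29 = 71
13(ω_sun−ω_arm) = −71(ω_ring−ω_arm),  ω_sun = 0, ω_arm = 1
ω_ring = 1 − (13/71)(0−1) = 84/71
exact speed ratio = 84/71

84/71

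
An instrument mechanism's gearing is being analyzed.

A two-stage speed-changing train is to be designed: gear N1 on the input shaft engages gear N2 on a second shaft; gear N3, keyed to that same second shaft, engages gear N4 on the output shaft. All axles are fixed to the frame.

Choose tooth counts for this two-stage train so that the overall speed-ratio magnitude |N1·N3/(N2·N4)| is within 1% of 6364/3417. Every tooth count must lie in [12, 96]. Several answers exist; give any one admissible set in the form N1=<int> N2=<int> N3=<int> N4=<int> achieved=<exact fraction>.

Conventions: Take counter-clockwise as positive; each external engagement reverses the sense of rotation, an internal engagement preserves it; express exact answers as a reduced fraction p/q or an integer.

2-stage fixed-axis compound train for ratio 6364/3417
target = 6364/3417 in lowest terms: an exact hit needs N1·N3 = k·6364 and N2·N4 = k·3417 for one integer k, every count in [12, 96]; additionally prefer no 1:1 stage (N1 ≠ N2, N3 ≠ N4)
k = 1: N1·N3 = 6364 = 74·86, N2·N4 = 3417 = 51·67
achieved = 74·86/(51·67) = 6364/3417; |achieved − target| = 0 ≤ 1591/85425 ✓

N1=74 N2=51 N3=86 N4=67 achieved=6364/3417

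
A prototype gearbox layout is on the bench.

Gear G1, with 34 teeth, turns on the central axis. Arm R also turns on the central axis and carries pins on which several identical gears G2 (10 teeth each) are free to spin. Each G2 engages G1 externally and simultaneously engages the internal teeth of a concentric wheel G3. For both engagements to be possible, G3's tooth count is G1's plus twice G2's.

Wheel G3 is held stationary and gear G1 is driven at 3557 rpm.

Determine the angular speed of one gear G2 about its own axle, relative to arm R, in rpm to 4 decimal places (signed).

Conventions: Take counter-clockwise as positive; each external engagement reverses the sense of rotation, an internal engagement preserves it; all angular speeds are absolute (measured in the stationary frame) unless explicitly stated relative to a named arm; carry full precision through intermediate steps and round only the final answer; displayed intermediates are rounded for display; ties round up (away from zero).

-7421.1955 rpm

topology: planetary set — G1 34T / G2 10T / G3 54T, arm = carrier (Willis)
normalise by the input: solve with ω_sun = 1, then scale by 3557 rpm
ring teeth: 34 + 2·10 = 54
34(ω_sun−ω_arm) = −54(ω_ring−ω_arm),  ω_ring = 0, ω_sun = 1
34(1−ω_arm) = −54(0−ω_arm)  ⇒  88·ω_arm = 34  ⇒  ω_arm = 17/44
sun–planet mesh: 34·(1−17/44) = −10·(ω_p−ω_arm)  ⇒  ω_p−ω_arm = -459/220
scale: ω_p−ω_arm = -459/220 × 3557 rpm = -7421.1955 rpm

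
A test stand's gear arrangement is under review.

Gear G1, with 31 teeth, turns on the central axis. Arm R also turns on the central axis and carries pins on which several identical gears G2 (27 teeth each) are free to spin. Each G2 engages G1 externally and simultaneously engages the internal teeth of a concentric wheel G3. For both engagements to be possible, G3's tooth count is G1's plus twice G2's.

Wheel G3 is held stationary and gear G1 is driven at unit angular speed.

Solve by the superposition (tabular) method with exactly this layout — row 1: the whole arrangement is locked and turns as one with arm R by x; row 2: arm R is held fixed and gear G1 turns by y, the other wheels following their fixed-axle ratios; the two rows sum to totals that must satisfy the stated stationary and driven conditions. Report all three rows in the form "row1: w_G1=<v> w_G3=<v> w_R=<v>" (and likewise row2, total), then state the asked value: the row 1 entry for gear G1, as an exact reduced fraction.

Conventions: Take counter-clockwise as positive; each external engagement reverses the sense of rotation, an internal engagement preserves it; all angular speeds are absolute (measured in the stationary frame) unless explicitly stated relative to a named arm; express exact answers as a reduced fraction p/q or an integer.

topology: planetary set — G1 31T / G2 27T / G3 85T, arm = carrier (Willis)
row 1 (train locked, turned with arm): all members turn x
row 2 (arm held, sun turns y): ω_ring = −(31/85)·y, ω_arm = 0
boundary: total ω_ring = x − (31/85)·y = 0 and total ω_sun = x + y = 1  ⇒  y = 85/116, x = 31/116
row 2 ring = −(31/85)·85/116 = -31/116
totals (row 1 + row 2): sun 31/116 + 85/116 = 1, ring 31/116 + (-31/116) = 0, arm 31/116 + 0 = 31/116
asked cell (row1, sun) = 31/116

row1: w_G1=31/116 w_G3=31/116 w_R=31/116
row2: w_G1=85/116 w_G3=-31/116 w_R=0
total: w_G1=1 w_G3=0 w_R=31/116
asked value: 31/116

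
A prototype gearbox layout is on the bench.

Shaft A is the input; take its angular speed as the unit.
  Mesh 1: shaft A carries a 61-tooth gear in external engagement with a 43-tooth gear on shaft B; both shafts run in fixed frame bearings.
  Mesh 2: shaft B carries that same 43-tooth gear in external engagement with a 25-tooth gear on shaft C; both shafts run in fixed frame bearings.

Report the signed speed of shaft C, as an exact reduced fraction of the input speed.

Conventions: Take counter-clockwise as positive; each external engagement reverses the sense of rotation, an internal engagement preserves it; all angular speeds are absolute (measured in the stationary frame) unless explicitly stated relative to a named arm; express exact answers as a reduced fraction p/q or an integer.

61/25

2-mesh fixed-axis compound train (all bearings frame-fixed)
mesh 1 [61T→43T]: |ω|/ω_in = 1×61/43 = 61/43, sense flips to −
mesh 2 [43T→25T]: |ω|/ω_in = (61/43)×43/25 = 61/25, sense flips to +
signed output speed (× input speed) = 61/25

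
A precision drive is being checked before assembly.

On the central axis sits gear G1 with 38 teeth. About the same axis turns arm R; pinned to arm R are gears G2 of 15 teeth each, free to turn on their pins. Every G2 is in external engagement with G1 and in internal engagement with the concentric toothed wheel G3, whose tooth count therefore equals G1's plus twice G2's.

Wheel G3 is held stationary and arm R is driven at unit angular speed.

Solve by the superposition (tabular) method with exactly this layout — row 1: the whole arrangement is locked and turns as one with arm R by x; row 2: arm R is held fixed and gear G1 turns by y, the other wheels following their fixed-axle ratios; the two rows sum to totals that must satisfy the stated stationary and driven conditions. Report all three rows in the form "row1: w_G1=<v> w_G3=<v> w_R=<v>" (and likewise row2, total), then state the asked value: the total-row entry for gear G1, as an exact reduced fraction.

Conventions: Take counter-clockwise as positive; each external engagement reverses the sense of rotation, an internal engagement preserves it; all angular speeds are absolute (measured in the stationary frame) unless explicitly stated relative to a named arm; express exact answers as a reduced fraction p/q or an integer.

recognized (axles ride arm R): planetary set, 38/15/68 teeth
row 1 — lock + rotate with arm: ω_sun = ω_ring = ω_arm = x
superposition row 2 [arm held]: sun y, ring −(38/68)·y, arm 0
boundary: total ω_ring = x − (38/68)·y = 0 and total ω_arm = x = 1  ⇒  y = 34/19, x = 1
row 2 ring = −(38/68)·34/19 = -1
totals (row 1 + row 2): sun 1 + 34/19 = 53/19, ring 1 + (-1) = 0, arm 1 + 0 = 1
asked cell (total, sun) = 53/19

row1: w_G1=1 w_G3=1 w_R=1
row2: w_G1=34/19 w_G3=-1 w_R=0
total: w_G1=53/19 w_G3=0 w_R=1
asked value: 53/19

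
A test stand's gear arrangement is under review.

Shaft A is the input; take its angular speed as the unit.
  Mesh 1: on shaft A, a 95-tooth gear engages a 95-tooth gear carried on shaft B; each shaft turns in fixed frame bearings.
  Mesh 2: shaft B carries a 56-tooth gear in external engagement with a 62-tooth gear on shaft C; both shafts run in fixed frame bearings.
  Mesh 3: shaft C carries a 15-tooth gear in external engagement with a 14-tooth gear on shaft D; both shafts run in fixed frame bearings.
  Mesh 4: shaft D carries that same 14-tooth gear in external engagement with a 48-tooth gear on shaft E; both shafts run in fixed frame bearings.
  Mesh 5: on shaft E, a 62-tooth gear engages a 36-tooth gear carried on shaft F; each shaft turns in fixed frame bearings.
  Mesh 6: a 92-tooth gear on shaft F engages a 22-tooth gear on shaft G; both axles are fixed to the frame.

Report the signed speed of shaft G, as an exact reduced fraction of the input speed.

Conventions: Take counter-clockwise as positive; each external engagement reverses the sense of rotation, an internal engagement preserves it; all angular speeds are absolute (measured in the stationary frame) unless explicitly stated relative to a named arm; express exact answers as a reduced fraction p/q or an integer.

6-mesh fixed-axis compound train (all bearings frame-fixed)
mesh 1 [95T→95T]: |ω|/ω_in = 1×95/95 = 1, sense flips to −
mesh 2 [56T→62T]: |ω|/ω_in = 1×56/62 = 28/31, sense flips to +
mesh 3 [15T→14T]: |ω|/ω_in = (28/31)×15/14 = 30/31, sense flips to −
mesh 4 [14T→48T]: |ω|/ω_in = (30/31)×14/48 = 35/124, sense flips to +
mesh 5 [62T→36T]: |ω|/ω_in = (35/124)×62/36 = 35/72, sense flips to −
mesh 6 [92T→22T]: |ω|/ω_in = (35/72)×92/22 = 805/396, sense flips to +
signed output speed (× input speed) = 805/396

805/396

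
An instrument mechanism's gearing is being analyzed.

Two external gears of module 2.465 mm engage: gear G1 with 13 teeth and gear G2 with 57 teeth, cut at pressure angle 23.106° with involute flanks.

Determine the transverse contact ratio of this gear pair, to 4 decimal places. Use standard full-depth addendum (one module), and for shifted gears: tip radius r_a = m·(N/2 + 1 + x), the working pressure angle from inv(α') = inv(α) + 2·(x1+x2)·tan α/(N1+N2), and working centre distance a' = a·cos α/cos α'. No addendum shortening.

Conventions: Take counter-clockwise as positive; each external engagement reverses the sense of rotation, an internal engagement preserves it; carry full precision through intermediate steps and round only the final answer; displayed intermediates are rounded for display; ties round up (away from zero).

1.4965

single-mesh involute tooth geometry (13T engaging 57T at module 2.465)
base radii: r_b1 = 14.737182, r_b2 = 64.616873
tip radii: r_a1 = 18.487500, r_a2 = 72.717500
no profile shift: α' = α, a' = a
action lengths: √(r_a1²−r_b1²) = 11.162577, √(r_a2²−r_b2²) = 33.354078
base pitch p_b = π·m·cos α = 7.122803
CR = (11.162577 + 33.354078 − 86.275000·sin 23.10600°)/7.122803 = 1.496526
contact ratio ≈ 1.4965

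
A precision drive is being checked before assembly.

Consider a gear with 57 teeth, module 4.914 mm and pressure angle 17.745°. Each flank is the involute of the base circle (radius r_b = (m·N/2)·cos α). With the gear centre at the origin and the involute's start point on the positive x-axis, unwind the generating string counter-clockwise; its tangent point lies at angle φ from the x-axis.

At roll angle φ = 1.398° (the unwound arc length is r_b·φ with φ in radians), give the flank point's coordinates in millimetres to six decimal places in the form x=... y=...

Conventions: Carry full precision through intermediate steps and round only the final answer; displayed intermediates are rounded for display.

class = single-mesh tooth geometry [base-circle involute, m = 4.914, 57T]
pitch radius r_p = m·N/2 = 4.914·57/2 = 140.049000
base radius r_b = r_p·cos α = 140.049000·cos 17.745° = 133.385805
roll angle φ = 1.398° = 0.02439970 rad
x = r_b·(cos φ + φ·sin φ) = 133.425504
y = r_b·(sin φ − φ·cos φ) = 0.000646

x=133.425504 y=0.000646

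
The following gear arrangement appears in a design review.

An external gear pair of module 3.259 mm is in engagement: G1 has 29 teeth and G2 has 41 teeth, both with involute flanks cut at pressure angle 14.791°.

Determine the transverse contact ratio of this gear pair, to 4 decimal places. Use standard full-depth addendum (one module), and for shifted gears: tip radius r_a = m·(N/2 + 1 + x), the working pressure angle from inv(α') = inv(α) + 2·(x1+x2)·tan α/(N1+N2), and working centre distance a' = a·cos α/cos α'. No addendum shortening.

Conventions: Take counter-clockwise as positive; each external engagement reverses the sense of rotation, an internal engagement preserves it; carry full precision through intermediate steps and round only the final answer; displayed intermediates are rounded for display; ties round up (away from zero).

1.9772

single-mesh involute tooth geometry (29T engaging 41T at module 3.259)
base radii: r_b1 = 45.689618, r_b2 = 64.595667
tip radii: r_a1 = 50.514500, r_a2 = 70.068500
no profile shift: α' = α, a' = a
action lengths: √(r_a1²−r_b1²) = 21.544686, √(r_a2²−r_b2²) = 27.147642
base pitch p_b = π·m·cos α = 9.899184
CR = (21.544686 + 27.147642 − 114.065000·sin 14.79100°)/9.899184 = 1.977156
contact ratio ≈ 1.9772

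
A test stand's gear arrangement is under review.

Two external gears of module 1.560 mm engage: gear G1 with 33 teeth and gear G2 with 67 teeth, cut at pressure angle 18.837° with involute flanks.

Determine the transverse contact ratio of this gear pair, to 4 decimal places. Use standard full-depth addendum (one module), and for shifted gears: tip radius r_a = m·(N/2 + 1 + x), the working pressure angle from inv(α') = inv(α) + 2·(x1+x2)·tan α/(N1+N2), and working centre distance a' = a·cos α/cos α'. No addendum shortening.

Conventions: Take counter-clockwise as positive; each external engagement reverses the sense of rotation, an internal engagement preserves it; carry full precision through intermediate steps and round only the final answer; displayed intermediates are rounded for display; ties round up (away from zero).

single-mesh involute tooth geometry (33T engaging 67T at module 1.560)
base radii: r_b1 = 24.361390, r_b2 = 49.461004
tip radii: r_a1 = 27.300000, r_a2 = 53.820000
no profile shift: α' = α, a' = a
action lengths: √(r_a1²−r_b1²) = 12.321228, √(r_a2²−r_b2²) = 21.217951
base pitch p_b = π·m·cos α = 4.638398
CR = (12.321228 + 21.217951 − 78.000000·sin 18.83700°)/4.638398 = 1.801221
contact ratio ≈ 1.8012

1.8012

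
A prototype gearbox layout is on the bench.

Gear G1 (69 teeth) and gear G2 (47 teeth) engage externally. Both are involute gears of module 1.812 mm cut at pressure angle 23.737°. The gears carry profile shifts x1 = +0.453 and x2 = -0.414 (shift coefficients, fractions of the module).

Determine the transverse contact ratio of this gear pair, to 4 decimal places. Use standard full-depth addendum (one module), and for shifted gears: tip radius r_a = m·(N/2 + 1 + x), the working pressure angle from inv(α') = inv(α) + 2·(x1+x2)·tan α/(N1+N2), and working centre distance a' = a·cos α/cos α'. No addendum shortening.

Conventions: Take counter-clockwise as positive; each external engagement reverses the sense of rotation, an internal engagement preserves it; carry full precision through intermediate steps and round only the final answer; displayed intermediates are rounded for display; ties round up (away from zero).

1.5899

class = single-mesh tooth geometry [involute pair 69T × 47T, m = 1.812]
base radii: r_b1 = 57.225493, r_b2 = 38.979684
tip radii: r_a1 = 65.146836, r_a2 = 43.643832
inv(α') = inv(23.737°) + 2·(+0.453-0.414)·tan α/(69+47) = 0.02574662  ⇒  α' = 23.82425°
a' = a·cos α / cos α' = 105.0960·cos 23.737°/cos 23.82425° = 105.166546
action lengths: √(r_a1²−r_b1²) = 31.134438, √(r_a2²−r_b2²) = 19.630801
base pitch p_b = π·m·cos α = 5.210991
CR = (31.134438 + 19.630801 − 105.166546·sin 23.82425°)/5.210991 = 1.589918
contact ratio ≈ 1.5899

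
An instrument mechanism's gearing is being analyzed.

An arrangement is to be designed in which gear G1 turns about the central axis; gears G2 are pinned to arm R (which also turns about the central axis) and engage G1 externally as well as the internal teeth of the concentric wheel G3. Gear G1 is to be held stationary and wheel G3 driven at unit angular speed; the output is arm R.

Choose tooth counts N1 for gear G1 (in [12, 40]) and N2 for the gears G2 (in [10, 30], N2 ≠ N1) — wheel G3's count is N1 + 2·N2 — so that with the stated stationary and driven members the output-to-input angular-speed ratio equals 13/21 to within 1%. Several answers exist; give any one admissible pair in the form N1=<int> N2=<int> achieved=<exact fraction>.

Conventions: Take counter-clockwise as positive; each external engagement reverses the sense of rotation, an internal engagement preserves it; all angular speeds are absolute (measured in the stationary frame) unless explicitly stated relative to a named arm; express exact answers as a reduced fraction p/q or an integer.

N1=32 N2=10 achieved=13/21

planetary set to be sized for 13/21 (Willis relation)
Willis with ω_sun = 0: ω_arm/ω_ring = N3/(N1+N3); set equal to 13/21  ⇒  N3/N1 = (13/21)/(1 − 13/21) = 13/8
N3 = N1 + 2·N2  ⇒  N2/N1 = (N3/N1 − 1)/2 = (13/8 − 1)/2 = 5/16
smallest multiple with N1 ≥ 12 and N2 ≥ 10: k = 2  ⇒  N1 = 2·16 = 32, N2 = 2·5 = 10 (N1 ≤ 40, N2 ≤ 30, N2 ≠ N1 ✓), N3 = 32 + 2·10 = 52
check: N3/(N1+N3) with N1 = 32, N3 = 52 gives 13/21; |achieved − target| = 0 ≤ 13/2100 ✓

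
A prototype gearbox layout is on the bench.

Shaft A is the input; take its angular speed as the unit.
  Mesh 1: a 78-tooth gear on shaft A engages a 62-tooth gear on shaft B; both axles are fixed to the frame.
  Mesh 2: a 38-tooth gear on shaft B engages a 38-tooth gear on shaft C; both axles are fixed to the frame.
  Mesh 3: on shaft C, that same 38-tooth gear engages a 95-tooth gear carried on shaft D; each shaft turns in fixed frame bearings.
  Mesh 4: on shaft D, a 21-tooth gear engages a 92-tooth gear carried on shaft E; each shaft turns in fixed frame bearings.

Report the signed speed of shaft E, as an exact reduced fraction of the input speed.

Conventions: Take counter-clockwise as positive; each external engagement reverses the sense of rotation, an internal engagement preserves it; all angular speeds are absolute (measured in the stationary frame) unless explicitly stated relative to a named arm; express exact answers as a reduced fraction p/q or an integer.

819/7130

4-mesh fixed-axis compound train (all bearings frame-fixed)
mesh 1 [78T→62T]: |ω|/ω_in = 1×78/62 = 39/31, sense flips to −
mesh 2 [38T→38T]: |ω|/ω_in = (39/31)×38/38 = 39/31, sense flips to +
mesh 3 [38T→95T]: |ω|/ω_in = (39/31)×38/95 = 78/155, sense flips to −
mesh 4 [21T→92T]: |ω|/ω_in = (78/155)×21/92 = 819/7130, sense flips to +
signed output speed (× input speed) = 819/7130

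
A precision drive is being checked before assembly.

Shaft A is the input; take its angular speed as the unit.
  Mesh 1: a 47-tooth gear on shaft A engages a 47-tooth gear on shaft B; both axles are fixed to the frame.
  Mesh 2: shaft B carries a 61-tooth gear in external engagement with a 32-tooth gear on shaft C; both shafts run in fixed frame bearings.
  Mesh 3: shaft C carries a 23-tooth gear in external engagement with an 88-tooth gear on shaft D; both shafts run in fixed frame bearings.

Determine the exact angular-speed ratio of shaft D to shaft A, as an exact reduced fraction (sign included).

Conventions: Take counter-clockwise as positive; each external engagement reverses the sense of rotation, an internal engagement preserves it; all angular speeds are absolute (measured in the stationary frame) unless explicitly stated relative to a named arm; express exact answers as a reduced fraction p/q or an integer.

-1403/2816

class = fixed-axis compound train [3 meshes; 3 ratios multiply, 3 sense flips]
mesh 1 [47T→47T]: running ratio 1, sense −
mesh 2 [61T→32T]: running ratio 61/32, sense +
mesh 3 [23T→88T]: running ratio 1403/2816, sense −
ω_out/ω_in = -1403/2816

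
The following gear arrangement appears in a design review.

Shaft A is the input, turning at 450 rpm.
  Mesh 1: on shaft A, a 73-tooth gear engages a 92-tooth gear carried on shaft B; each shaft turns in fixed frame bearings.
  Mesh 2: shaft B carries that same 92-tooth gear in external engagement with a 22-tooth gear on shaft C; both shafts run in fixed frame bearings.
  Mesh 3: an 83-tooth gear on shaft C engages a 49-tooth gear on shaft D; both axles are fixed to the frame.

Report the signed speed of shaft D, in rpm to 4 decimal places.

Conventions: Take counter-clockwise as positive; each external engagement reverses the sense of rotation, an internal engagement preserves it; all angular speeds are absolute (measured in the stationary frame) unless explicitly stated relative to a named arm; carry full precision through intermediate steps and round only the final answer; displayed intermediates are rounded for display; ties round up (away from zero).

topology: fixed-axis compound train — 3 meshes, A→D
mesh 1 [73T→92T]: ω = 450.0000×73/92 = 357.0652 rpm, sense flips to −
mesh 2 [92T→22T]: ω = 357.0652×92/22 = 1493.1818 rpm, sense flips to +
mesh 3 [83T→49T]: ω = 1493.1818×83/49 = 2529.2672 rpm, sense flips to −
signed output speed = -2529.2672 rpm

-2529.2672 rpm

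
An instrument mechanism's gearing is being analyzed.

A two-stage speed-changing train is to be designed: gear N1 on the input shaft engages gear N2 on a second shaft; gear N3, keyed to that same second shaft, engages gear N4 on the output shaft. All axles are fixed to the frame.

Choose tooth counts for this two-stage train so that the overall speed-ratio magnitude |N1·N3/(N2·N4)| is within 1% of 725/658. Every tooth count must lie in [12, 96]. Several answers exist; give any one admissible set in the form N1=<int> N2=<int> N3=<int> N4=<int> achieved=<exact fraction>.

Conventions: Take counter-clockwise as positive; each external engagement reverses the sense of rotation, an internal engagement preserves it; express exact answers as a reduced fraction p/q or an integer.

class = fixed-axis compound train [2-stage, 725/658 wanted]
target = 725/658 in lowest terms: an exact hit needs N1·N3 = k·725 and N2·N4 = k·658 for one integer k, every count in [12, 96]; additionally prefer no 1:1 stage (N1 ≠ N2, N3 ≠ N4)
k = 1: N1·N3 = 725 = 25·29, N2·N4 = 658 = 14·47
achieved = 25·29/(14·47) = 725/658; |achieved − target| = 0 ≤ 29/2632 ✓

N1=25 N2=14 N3=29 N4=47 achieved=725/658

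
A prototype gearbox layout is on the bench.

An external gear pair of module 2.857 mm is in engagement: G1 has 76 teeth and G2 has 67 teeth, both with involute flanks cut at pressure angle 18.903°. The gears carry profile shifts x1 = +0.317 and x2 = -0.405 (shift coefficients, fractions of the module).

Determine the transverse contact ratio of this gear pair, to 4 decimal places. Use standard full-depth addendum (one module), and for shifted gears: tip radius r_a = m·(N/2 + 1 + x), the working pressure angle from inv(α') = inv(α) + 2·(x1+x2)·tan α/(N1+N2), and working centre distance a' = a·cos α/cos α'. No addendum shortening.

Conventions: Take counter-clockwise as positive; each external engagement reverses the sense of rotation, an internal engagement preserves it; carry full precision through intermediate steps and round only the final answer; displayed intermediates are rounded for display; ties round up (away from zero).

1.8838

topology: single-mesh involute geometry — m = 2.857, 76T/67T pair
base radii: r_b1 = 102.710862, r_b2 = 90.547733
tip radii: r_a1 = 112.328669, r_a2 = 97.409415
inv(α') = inv(18.903°) + 2·(+0.317-0.405)·tan α/(76+67) = 0.01209398  ⇒  α' = 18.69461°
a' = a·cos α / cos α' = 204.2755·cos 18.903°/cos 18.69461° = 204.022744
action lengths: √(r_a1²−r_b1²) = 45.477564, √(r_a2²−r_b2²) = 35.912423
base pitch p_b = π·m·cos α = 8.491465
CR = (45.477564 + 35.912423 − 204.022744·sin 18.69461°)/8.491465 = 1.883754
contact ratio ≈ 1.8838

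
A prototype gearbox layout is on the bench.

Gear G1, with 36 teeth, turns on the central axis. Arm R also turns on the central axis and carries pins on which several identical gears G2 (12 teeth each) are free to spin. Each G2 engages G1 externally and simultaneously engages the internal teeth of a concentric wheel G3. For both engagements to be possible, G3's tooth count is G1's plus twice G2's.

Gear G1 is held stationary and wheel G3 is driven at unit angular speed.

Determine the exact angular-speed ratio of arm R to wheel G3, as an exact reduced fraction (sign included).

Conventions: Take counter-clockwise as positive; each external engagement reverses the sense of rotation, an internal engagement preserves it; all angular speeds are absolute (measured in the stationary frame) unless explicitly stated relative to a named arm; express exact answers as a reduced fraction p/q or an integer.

topology: planetary set — G1 36T / G2 12T / G3 60T, arm = carrier (Willis)
ring teeth: 36 + 2·12 = 60
36(ω_sun−ω_arm) = −60(ω_ring−ω_arm),  ω_sun = 0, ω_ring = 1
36(0−ω_arm) = −60(1−ω_arm)  ⇒  96·ω_arm = 60  ⇒  ω_arm = 5/8
ω_out/ω_in = 5/8

5/8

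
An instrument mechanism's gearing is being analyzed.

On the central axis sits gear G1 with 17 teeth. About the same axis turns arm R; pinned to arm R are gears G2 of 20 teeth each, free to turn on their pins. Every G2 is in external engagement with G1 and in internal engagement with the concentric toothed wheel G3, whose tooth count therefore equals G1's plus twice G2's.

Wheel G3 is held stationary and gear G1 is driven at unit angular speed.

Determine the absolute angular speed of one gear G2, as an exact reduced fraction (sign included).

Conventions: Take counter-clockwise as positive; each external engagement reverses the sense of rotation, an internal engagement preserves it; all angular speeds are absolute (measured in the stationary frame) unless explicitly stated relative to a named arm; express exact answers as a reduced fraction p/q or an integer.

topology: planetary set — G1 17T / G2 20T / G3 57T, arm = carrier (Willis)
ring teeth: 17 + 2·20 = 57
17(ω_sun−ω_arm) = −57(ω_ring−ω_arm),  ω_ring = 0, ω_sun = 1
17(1−ω_arm) = −57(0−ω_arm)  ⇒  74·ω_arm = 17  ⇒  ω_arm = 17/74
sun–planet mesh: 17·(1−17/74) = −20·(ω_p−ω_arm)  ⇒  ω_p−ω_arm = -969/1480
ω_p = 17/74 − 969/1480 = -17/40
exact speed ratio = -17/40

-17/40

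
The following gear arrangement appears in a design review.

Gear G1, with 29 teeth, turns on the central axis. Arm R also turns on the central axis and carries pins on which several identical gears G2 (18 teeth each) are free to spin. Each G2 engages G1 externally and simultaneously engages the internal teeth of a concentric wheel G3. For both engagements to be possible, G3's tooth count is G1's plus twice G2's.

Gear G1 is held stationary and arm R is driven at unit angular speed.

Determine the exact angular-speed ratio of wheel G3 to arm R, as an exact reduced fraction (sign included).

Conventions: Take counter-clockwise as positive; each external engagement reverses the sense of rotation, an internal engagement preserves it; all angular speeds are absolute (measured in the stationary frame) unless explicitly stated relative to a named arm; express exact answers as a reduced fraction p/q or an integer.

94/65

class = planetary set [G3 = 29+2·18 = 65; Willis about the carrier]
ring teeth: 29 + 2·18 = 65
29(ω_sun−ω_arm) = −65(ω_ring−ω_arm),  ω_sun = 0, ω_arm = 1
ω_ring = 1 − (29/65)(0−1) = 94/65
ω_out/ω_in = 94/65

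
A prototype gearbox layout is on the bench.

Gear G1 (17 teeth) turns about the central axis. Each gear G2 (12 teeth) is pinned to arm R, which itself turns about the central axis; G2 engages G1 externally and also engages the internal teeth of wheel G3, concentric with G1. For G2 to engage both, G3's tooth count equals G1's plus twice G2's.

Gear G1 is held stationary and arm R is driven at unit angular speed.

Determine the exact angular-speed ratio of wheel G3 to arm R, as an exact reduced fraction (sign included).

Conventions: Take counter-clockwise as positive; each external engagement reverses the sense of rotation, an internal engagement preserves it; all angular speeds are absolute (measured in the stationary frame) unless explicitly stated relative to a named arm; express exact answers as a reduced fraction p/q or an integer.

58/41

planetary set (17T centre, 12T on arm, 41T internal) — Willis relation
ring teeth: 17 + 2·12 = 41
17(ω_sun−ω_arm) = −41(ω_ring−ω_arm),  ω_sun = 0, ω_arm = 1
ω_ring = 1 − (17/41)(0−1) = 58/41
ω_out/ω_in = 58/41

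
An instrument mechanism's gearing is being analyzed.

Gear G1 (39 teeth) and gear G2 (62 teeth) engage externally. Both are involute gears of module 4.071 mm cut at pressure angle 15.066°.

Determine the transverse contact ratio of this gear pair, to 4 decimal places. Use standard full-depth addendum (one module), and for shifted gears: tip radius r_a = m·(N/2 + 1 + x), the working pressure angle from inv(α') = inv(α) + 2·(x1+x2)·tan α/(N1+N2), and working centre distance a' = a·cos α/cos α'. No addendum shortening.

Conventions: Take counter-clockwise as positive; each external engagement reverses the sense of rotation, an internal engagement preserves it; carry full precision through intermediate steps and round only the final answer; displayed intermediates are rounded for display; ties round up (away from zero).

2.0731

recognized (one external pair, fixed centres): single-mesh tooth geometry, m = 4.071, N1 = 39, N2 = 62
base radii: r_b1 = 76.655820, r_b2 = 121.863099
tip radii: r_a1 = 83.455500, r_a2 = 130.272000
no profile shift: α' = α, a' = a
action lengths: √(r_a1²−r_b1²) = 32.995540, √(r_a2²−r_b2²) = 46.045402
base pitch p_b = π·m·cos α = 12.349813
CR = (32.995540 + 46.045402 − 205.585500·sin 15.06600°)/12.349813 = 2.073132
contact ratio ≈ 2.0731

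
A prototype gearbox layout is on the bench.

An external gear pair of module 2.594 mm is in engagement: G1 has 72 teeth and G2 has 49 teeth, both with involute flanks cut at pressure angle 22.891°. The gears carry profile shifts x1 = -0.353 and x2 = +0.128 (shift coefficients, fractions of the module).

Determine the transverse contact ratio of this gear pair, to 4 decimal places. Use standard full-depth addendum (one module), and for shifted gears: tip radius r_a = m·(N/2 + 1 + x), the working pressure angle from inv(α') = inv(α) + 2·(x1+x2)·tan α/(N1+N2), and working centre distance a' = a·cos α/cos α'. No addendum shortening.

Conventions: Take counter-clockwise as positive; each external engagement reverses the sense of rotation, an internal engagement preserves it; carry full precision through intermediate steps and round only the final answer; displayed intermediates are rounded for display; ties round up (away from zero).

1.6546

class = single-mesh tooth geometry [involute pair 72T × 49T, m = 2.594]
base radii: r_b1 = 86.029685, r_b2 = 58.547980
tip radii: r_a1 = 95.062318, r_a2 = 66.479032
inv(α') = inv(22.891°) + 2·(-0.353+0.128)·tan α/(72+49) = 0.02113784  ⇒  α' = 22.37343°
a' = a·cos α / cos α' = 156.9370·cos 22.891°/cos 22.37343° = 156.347062
action lengths: √(r_a1²−r_b1²) = 40.444253, √(r_a2²−r_b2²) = 31.489613
base pitch p_b = π·m·cos α = 7.507506
CR = (40.444253 + 31.489613 − 156.347062·sin 22.37343°)/7.507506 = 1.654565
contact ratio ≈ 1.6546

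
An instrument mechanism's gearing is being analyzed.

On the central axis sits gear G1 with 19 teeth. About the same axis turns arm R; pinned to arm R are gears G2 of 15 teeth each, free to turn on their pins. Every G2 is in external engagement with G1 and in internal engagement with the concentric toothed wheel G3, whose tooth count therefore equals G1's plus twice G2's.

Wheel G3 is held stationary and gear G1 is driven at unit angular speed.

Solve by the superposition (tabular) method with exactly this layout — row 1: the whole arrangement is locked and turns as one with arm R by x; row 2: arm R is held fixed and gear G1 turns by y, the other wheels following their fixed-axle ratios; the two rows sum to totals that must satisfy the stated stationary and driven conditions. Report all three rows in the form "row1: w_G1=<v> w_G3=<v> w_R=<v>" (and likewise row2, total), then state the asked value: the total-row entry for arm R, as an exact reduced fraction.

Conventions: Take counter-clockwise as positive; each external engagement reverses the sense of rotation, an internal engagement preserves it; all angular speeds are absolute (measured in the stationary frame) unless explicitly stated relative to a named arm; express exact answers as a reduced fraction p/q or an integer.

planetary set (19T centre, 15T on arm, 49T internal) — Willis relation
row 1 — lock + rotate with arm: ω_sun = ω_ring = ω_arm = x
row 2 — arm fixed, fixed-axis ratios: sun y, ring −(19/49)·y, arm 0
boundary: total ω_ring = x − (19/49)·y = 0 and total ω_sun = x + y = 1  ⇒  y = 49/68, x = 19/68
row 2 ring = −(19/49)·49/68 = -19/68
totals (row 1 + row 2): sun 19/68 + 49/68 = 1, ring 19/68 + (-19/68) = 0, arm 19/68 + 0 = 19/68
asked cell (total, arm) = 19/68

row1: w_G1=19/68 w_G3=19/68 w_R=19/68
row2: w_G1=49/68 w_G3=-19/68 w_R=0
total: w_G1=1 w_G3=0 w_R=19/68
asked value: 19/68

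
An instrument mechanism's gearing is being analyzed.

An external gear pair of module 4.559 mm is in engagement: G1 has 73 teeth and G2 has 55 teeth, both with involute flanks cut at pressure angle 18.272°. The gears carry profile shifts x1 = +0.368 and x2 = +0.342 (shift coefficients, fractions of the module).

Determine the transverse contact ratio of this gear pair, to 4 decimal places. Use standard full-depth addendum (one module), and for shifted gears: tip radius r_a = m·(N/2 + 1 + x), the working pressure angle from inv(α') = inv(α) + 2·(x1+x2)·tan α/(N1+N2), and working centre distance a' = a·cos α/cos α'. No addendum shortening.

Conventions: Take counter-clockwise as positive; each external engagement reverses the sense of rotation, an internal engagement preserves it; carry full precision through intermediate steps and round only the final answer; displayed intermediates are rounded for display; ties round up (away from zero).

single-mesh involute tooth geometry (73T engaging 55T at module 4.559)
base radii: r_b1 = 158.013237, r_b2 = 119.051069
tip radii: r_a1 = 172.640212, r_a2 = 131.490678
inv(α') = inv(18.272°) + 2·(+0.368+0.342)·tan α/(73+55) = 0.01493266  ⇒  α' = 20.01222°
a' = a·cos α / cos α' = 291.7760·cos 18.272°/cos 20.01222° = 294.868574
action lengths: √(r_a1²−r_b1²) = 69.544659, √(r_a2²−r_b2²) = 55.826887
base pitch p_b = π·m·cos α = 13.600362
CR = (69.544659 + 55.826887 − 294.868574·sin 20.01222°)/13.600362 = 1.798589
contact ratio ≈ 1.7986

1.7986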